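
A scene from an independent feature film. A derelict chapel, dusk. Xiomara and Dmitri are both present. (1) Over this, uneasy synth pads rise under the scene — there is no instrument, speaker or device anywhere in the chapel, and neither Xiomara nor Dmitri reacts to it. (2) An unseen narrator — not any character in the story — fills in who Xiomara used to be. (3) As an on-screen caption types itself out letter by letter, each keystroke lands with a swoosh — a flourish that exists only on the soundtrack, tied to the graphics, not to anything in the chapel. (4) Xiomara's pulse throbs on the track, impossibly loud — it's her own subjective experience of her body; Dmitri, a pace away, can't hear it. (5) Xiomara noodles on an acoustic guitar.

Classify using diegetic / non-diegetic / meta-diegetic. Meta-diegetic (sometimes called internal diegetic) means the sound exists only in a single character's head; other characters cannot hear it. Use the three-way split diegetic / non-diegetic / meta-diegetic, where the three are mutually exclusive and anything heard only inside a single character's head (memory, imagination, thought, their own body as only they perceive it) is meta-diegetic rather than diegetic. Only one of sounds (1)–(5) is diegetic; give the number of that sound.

5

Sound (1): it has no source in the story world and no character can hear it — it's underscore, so non-diegetic.
(2) external voice-over — not a character, not heard by anyone in the scene → non-diegetic.
(3) is non-diegetic: it accompanies on-screen graphics, not anything inside the story world.
(4) is meta-diegetic: a subjective body sound — Xiomara's private perception, inaudible to Dmitri.
Sound (5): a character is playing an acoustic guitar on screen, so diegetic.
Only (5) is diegetic.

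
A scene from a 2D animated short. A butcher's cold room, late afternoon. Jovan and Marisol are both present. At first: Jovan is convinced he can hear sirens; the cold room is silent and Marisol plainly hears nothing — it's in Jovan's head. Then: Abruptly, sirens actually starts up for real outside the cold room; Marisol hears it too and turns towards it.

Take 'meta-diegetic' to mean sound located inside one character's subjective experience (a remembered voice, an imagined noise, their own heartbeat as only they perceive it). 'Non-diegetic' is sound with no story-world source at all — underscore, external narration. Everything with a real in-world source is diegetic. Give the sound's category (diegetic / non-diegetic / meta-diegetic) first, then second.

meta-diegetic, diegetic

First: only Jovan 'hears' it — imagined, in his mind → meta-diegetic.
Second: now there's a real external source and Marisol hears it too — in the story world → diegetic.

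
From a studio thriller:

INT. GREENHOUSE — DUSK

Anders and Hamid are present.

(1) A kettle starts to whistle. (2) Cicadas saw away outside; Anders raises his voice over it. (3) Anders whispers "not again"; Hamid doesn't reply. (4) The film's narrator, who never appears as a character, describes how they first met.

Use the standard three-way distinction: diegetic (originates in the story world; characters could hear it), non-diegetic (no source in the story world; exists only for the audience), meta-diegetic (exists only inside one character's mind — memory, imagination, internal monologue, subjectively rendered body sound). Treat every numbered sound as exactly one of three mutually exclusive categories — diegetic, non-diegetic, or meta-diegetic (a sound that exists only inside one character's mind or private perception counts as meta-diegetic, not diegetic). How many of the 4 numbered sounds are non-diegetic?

(1) is diegetic: an in-world source (a kettle); characters could hear it.
(2) cicadas is part of the location's real environment → diegetic.
(3) is diegetic: spoken by a character present in the story world.
(4) the narrator exists outside the story world, addressing only the audience → non-diegetic.
So 1 of the 4 is non-diegetic: (4).

1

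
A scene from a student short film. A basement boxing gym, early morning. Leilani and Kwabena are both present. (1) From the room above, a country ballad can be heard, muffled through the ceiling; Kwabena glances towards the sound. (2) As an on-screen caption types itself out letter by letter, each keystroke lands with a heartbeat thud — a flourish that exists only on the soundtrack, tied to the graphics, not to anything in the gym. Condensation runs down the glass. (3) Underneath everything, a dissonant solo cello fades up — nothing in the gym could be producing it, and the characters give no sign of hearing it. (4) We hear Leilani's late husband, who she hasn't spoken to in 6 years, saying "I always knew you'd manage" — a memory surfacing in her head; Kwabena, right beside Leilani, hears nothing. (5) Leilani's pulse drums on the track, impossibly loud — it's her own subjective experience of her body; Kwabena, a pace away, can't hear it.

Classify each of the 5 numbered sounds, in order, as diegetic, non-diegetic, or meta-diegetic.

(1) is diegetic: it's coming from the room above — a location within the story world — and Kwabena reacts.
(2) it accompanies on-screen graphics, not anything inside the story world → non-diegetic.
(3) score with no on-screen or off-screen source; it exists for the audience alone → non-diegetic.
Sound (4): the voice is a memory playing only inside Leilani's mind; Kwabena can't hear it, so meta-diegetic.
Sound (5): point-of-audition from inside Leilani's body; not a sound in the room, so meta-diegetic.

diegetic, non-diegetic, non-diegetic, meta-diegetic, meta-diegetic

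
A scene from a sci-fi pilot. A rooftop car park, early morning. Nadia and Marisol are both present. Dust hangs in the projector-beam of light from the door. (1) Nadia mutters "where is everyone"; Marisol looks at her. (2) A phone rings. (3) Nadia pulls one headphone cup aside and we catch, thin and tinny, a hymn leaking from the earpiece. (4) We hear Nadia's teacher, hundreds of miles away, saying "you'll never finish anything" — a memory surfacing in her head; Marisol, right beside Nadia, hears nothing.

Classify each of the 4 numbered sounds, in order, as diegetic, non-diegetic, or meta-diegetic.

diegetic, diegetic, diegetic, meta-diegetic

Sound (1): spoken by a character present in the story world, so diegetic.
Sound (2): the sound comes from a phone physically present in the location, so diegetic.
(3) the headphones are an on-screen source → diegetic.
(4) a remembered line, private to Nadia — not present in the room, not audible to Marisol → meta-diegetic.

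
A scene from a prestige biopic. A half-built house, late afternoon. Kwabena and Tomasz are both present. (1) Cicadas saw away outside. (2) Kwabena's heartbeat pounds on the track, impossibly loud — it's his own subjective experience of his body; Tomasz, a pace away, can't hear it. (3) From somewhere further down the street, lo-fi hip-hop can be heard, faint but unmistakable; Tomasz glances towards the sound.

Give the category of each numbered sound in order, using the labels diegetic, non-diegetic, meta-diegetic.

Sound (1): cicadas is part of the location's real environment, so diegetic.
(2) is meta-diegetic: point-of-audition from inside Kwabena's body; not a sound in the room.
(3) is diegetic: the music has an off-screen but real-world source and a character hears it.

diegetic, meta-diegetic, diegetic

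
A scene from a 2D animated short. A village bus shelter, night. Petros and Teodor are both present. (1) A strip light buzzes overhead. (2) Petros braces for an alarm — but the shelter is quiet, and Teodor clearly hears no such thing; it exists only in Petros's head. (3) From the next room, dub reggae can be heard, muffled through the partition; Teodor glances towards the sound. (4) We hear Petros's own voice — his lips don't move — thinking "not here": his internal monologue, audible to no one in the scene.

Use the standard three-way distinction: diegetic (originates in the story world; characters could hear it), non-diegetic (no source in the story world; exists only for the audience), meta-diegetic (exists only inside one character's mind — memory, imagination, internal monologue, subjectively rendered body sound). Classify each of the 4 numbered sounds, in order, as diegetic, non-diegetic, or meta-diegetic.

diegetic, meta-diegetic, diegetic, meta-diegetic

Sound (1): a strip light is part of the location's real environment, so diegetic.
(2) is meta-diegetic: Petros alone 'hears' it — an imagined sound, not present in the space.
(3) the music has an off-screen but real-world source and a character hears it → diegetic.
(4) is meta-diegetic: it's Petros's unspoken thought, heard only by the audience via his subjectivity.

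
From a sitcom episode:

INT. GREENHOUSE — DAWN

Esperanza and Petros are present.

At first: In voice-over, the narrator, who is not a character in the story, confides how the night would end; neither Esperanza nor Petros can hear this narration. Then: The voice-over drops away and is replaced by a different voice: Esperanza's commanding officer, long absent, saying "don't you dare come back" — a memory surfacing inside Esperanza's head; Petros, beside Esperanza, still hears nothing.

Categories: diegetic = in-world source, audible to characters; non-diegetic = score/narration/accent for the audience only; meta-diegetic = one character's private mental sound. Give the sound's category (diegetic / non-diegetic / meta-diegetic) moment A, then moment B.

non-diegetic, meta-diegetic

Moment A: the external narrator addresses only the audience — outside the story world → non-diegetic.
Moment B: the replacement voice is a memory inside Esperanza's mind specifically → meta-diegetic.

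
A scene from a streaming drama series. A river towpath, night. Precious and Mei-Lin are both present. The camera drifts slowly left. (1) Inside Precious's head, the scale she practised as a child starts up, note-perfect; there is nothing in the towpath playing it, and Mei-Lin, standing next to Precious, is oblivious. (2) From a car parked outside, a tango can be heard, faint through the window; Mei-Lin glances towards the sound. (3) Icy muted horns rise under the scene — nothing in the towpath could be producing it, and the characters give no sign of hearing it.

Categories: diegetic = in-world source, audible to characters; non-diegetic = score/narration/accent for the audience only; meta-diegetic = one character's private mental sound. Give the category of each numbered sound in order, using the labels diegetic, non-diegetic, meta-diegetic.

meta-diegetic, diegetic, non-diegetic

(1) is meta-diegetic: the music is a memory playing inside Precious's mind alone; no real-world source, Mei-Lin can't hear it.
(2) the music has an off-screen but real-world source and a character hears it → diegetic.
Sound (3): nothing in the towpath produces it and the characters don't hear it — pure soundtrack, so non-diegetic.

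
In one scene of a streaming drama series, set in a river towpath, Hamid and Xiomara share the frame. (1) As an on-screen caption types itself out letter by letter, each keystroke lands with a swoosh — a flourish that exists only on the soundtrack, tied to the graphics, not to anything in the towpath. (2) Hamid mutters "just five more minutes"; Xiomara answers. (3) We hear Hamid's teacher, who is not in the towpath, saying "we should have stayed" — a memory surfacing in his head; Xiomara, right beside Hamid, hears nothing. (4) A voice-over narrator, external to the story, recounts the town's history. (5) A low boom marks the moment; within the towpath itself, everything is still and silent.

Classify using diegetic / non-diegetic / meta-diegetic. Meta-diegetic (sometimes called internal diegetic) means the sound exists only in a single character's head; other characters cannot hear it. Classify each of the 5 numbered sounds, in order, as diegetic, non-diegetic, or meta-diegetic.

(1) is non-diegetic: the caption isn't part of the story world, so neither is the sound tied to it.
Sound (2): Hamid is a character speaking aloud in the scene, so diegetic.
(3) it's Hamid's recollection rendered as sound; the other character can't hear it → meta-diegetic.
(4) the narrator exists outside the story world, addressing only the audience → non-diegetic.
(5) is non-diegetic: nothing in the scene produces it; it's an accent added for the audience.

non-diegetic, diegetic, meta-diegetic, non-diegetic, non-diegetic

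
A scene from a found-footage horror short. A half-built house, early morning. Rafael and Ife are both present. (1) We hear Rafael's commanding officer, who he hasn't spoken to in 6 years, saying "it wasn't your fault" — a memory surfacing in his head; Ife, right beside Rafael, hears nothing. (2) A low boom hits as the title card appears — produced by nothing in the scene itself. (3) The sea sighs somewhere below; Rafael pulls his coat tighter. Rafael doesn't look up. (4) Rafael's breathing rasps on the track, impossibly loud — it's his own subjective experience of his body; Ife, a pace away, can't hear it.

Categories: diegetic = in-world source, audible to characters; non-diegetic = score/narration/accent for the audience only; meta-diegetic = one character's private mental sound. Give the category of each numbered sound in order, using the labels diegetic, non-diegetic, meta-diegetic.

meta-diegetic, non-diegetic, diegetic, meta-diegetic

(1) a remembered line, private to Rafael — not present in the room, not audible to Ife → meta-diegetic.
(2) an editorial stinger — it belongs to the cut, not the story world → non-diegetic.
Sound (3): the sea is part of the location's real environment, so diegetic.
(4) is meta-diegetic: point-of-audition from inside Rafael's body; not a sound in the room.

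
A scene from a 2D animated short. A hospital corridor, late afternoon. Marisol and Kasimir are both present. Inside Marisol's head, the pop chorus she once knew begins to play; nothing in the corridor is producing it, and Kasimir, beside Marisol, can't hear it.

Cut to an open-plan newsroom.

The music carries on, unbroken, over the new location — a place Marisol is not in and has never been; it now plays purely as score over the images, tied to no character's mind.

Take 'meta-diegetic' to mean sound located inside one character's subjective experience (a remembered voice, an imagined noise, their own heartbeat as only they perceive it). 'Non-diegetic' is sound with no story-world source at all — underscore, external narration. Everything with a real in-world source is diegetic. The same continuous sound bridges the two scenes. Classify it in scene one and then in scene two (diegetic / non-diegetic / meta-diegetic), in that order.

Scene one: the music exists only inside Marisol's mind; Kasimir can't hear it → meta-diegetic.
Scene two: it's detached from Marisol entirely and plays over unrelated images with no in-world source — conventional underscore → non-diegetic.

meta-diegetic, non-diegetic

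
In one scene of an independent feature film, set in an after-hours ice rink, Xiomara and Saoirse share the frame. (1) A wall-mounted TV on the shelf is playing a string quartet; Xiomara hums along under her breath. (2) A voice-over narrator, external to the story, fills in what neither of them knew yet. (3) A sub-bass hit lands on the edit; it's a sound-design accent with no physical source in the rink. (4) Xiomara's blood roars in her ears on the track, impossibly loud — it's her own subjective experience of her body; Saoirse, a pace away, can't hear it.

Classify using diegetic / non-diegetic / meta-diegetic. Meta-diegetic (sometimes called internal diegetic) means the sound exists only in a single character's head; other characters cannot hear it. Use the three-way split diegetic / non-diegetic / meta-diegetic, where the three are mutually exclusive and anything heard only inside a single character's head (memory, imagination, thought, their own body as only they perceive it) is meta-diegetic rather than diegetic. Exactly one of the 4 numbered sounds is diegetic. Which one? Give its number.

(1) is diegetic: source music from a wall-mounted TV, which exists in the story world.
(2) commentary laid over the scene from outside the fiction → non-diegetic.
(3) is non-diegetic: an editorial stinger — it belongs to the cut, not the story world.
(4) is meta-diegetic: it's Xiomara's internal bodily sensation rendered as sound; only Xiomara 'hears' it.
Only (1) is diegetic.

1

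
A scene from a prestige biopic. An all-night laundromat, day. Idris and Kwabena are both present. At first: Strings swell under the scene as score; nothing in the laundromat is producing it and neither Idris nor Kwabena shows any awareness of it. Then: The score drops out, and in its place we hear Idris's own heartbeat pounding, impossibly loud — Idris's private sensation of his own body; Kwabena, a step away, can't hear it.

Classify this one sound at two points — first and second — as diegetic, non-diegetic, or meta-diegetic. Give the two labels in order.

First: underscore with no in-world source, inaudible to the characters → non-diegetic.
Second: the body sound is Idris's subjective perception alone — Kwabena can't hear it → meta-diegetic.

non-diegetic, meta-diegetic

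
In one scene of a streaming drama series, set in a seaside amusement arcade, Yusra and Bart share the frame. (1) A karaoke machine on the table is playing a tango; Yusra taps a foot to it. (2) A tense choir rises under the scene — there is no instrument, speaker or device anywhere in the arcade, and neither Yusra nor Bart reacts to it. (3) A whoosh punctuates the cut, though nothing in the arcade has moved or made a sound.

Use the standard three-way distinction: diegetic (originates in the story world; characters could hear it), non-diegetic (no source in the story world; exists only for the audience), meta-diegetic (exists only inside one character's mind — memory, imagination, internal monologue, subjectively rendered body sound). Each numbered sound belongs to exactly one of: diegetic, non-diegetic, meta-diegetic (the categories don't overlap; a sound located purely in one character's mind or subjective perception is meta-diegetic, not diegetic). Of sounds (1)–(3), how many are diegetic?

(1) is diegetic: a karaoke machine is a physical source in the scene and Yusra reacts to it.
(2) nothing in the arcade produces it and the characters don't hear it — pure soundtrack → non-diegetic.
(3) it's a sound-design accent with no in-world source; no one in the scene can hear it → non-diegetic.
Diegetic: (1) — that's 1.

1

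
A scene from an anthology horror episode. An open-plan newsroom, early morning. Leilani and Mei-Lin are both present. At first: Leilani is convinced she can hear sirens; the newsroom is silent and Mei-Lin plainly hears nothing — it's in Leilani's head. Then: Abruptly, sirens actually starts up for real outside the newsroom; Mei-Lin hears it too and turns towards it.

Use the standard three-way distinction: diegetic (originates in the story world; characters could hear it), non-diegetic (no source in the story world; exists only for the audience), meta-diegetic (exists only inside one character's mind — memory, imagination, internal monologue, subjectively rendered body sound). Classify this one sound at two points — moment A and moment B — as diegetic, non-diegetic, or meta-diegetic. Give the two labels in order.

meta-diegetic, diegetic

Moment A: only Leilani 'hears' it — imagined, in her mind → meta-diegetic.
Moment B: now there's a real external source and Mei-Lin hears it too — in the story world → diegetic.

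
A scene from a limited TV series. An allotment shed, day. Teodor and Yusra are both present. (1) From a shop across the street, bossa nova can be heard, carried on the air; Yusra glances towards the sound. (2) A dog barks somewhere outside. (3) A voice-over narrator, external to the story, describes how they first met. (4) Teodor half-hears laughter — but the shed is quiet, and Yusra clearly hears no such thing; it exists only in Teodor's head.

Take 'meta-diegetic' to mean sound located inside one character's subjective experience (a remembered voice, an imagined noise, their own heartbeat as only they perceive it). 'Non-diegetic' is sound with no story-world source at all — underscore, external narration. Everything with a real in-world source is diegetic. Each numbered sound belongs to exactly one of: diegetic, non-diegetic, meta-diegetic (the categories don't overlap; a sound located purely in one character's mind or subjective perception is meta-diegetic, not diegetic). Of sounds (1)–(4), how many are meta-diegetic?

1

Sound (1): the music has an off-screen but real-world source and a character hears it, so diegetic.
Sound (2): the sound comes from a dog physically present in the location, so diegetic.
(3) is non-diegetic: commentary laid over the scene from outside the fiction.
(4) is meta-diegetic: the sound is imagined by Teodor; nothing in the story world is producing it and Yusra can't hear it.
So 1 of the 4 is meta-diegetic: (4).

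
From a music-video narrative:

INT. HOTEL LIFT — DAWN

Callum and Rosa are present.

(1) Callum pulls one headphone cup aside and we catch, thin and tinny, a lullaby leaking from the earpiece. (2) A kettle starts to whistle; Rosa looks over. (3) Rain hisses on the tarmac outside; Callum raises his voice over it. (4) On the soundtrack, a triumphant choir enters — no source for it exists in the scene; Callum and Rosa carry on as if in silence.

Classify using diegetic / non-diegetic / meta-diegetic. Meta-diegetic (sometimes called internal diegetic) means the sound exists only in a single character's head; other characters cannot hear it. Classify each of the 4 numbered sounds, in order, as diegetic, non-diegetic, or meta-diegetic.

(1) it's leaking from a physical pair of headphones in the scene → diegetic.
Sound (2): an in-world source (a kettle); characters could hear it, so diegetic.
(3) rain is part of the location's real environment → diegetic.
Sound (4): it has no source in the story world and no character can hear it — it's underscore, so non-diegetic.

diegetic, diegetic, diegetic, non-diegetic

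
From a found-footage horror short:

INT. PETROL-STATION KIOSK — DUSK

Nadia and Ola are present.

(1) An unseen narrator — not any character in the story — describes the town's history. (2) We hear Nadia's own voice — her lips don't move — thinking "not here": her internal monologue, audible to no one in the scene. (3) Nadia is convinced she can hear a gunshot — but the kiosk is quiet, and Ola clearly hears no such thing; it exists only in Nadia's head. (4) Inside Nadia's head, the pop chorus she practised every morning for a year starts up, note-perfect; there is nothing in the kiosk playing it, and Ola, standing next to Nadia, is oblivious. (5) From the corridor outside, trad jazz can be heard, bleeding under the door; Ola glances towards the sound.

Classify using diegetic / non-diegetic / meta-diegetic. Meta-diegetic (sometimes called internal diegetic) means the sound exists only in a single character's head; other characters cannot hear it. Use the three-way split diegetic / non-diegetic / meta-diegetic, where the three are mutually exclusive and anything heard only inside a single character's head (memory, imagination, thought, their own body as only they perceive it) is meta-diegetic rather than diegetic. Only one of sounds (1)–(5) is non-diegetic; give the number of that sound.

(1) external voice-over — not a character, not heard by anyone in the scene → non-diegetic.
Sound (2): it's Nadia's unspoken thought, heard only by the audience via her subjectivity, so meta-diegetic.
(3) is meta-diegetic: Nadia alone 'hears' it — an imagined sound, not present in the space.
(4) is meta-diegetic: it lives in Nadia's subjectivity, not in the kiosk.
(5) it's coming from the corridor outside — a location within the story world — and Ola reacts → diegetic.
Only (1) is non-diegetic.

1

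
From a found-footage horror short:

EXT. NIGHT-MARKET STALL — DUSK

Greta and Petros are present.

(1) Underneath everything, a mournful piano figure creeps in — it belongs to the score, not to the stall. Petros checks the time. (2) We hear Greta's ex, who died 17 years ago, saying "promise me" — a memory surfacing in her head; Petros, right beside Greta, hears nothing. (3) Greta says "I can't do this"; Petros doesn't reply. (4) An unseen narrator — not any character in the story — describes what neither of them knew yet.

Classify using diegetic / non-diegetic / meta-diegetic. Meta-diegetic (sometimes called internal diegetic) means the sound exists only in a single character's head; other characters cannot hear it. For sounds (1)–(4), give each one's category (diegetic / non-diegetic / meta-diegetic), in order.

(1) score with no on-screen or off-screen source; it exists for the audience alone → non-diegetic.
Sound (2): a remembered line, private to Greta — not present in the room, not audible to Petros, so meta-diegetic.
(3) is diegetic: Greta is a character speaking aloud in the scene.
(4) commentary laid over the scene from outside the fiction → non-diegetic.

non-diegetic, meta-diegetic, diegetic, non-diegetic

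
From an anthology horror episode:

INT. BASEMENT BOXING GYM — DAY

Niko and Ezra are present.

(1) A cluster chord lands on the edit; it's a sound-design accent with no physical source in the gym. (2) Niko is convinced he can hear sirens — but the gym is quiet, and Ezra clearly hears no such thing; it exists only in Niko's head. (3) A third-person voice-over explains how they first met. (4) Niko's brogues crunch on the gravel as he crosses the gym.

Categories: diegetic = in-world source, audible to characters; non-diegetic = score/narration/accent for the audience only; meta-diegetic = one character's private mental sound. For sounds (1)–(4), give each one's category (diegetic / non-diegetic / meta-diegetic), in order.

non-diegetic, meta-diegetic, non-diegetic, diegetic

(1) nothing in the scene produces it; it's an accent added for the audience → non-diegetic.
(2) subjective to Niko: the gym is silent and Ezra hears nothing → meta-diegetic.
(3) is non-diegetic: commentary laid over the scene from outside the fiction.
Sound (4): Niko's footsteps are produced in the story world, so diegetic.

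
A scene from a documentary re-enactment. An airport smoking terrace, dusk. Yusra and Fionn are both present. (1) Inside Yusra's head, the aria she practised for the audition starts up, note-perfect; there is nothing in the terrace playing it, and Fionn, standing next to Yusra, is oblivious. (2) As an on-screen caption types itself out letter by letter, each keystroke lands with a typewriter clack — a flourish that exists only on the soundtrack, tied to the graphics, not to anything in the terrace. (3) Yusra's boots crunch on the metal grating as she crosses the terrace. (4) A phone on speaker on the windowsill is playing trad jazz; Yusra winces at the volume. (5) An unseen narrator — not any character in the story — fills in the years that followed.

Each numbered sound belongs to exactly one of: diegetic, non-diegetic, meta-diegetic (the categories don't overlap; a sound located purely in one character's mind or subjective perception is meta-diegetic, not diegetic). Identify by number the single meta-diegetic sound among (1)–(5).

(1) the music is a memory playing inside Yusra's mind alone; no real-world source, Fionn can't hear it → meta-diegetic.
Sound (2): sound married to a title/caption — outside the diegesis by definition, so non-diegetic.
(3) it's the physical sound of Yusra moving in the space → diegetic.
(4) is diegetic: a phone on speaker is a physical source in the scene and Yusra reacts to it.
(5) is non-diegetic: the narrator exists outside the story world, addressing only the audience.
Only (1) is meta-diegetic.

1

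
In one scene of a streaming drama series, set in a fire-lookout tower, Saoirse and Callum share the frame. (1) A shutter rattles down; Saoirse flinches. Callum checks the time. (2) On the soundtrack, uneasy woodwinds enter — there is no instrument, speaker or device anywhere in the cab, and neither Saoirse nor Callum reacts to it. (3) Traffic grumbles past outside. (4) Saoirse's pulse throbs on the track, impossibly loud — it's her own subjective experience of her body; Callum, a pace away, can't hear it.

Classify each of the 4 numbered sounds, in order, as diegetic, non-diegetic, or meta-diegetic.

Sound (1): the sound comes from a shutter physically present in the location, so diegetic.
(2) nothing in the cab produces it and the characters don't hear it — pure soundtrack → non-diegetic.
(3) ambient/room sound belonging to the story's physical space → diegetic.
(4) is meta-diegetic: a subjective body sound — Saoirse's private perception, inaudible to Callum.

diegetic, non-diegetic, diegetic, meta-diegetic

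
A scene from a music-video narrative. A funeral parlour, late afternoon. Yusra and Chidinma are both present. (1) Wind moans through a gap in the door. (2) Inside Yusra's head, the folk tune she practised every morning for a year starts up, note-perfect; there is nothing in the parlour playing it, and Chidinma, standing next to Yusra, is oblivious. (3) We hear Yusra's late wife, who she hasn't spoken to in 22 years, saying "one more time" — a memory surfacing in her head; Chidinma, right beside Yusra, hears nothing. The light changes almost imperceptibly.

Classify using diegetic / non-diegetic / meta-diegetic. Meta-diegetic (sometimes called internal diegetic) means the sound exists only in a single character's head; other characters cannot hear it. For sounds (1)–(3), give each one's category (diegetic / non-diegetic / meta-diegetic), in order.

diegetic, meta-diegetic, meta-diegetic

(1) wind is part of the location's real environment → diegetic.
Sound (2): remembered music, private to Yusra — Chidinma is oblivious because it isn't in the room, so meta-diegetic.
Sound (3): it's Yusra's recollection rendered as sound; the other character can't hear it, so meta-diegetic.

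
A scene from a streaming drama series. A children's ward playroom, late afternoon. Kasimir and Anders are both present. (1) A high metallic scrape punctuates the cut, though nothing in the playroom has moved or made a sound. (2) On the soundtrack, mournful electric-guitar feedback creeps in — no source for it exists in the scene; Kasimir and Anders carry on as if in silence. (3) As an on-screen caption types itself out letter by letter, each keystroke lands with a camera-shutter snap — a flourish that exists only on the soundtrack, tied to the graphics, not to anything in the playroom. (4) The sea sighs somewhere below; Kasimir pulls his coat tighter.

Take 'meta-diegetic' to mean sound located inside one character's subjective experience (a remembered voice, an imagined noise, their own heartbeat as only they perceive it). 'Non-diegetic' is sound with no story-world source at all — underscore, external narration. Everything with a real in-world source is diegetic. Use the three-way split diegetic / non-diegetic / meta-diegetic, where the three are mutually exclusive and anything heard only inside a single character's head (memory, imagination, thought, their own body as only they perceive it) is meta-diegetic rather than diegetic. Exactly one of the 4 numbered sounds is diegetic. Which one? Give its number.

Sound (1): an editorial stinger — it belongs to the cut, not the story world, so non-diegetic.
(2) is non-diegetic: score with no on-screen or off-screen source; it exists for the audience alone.
(3) sound married to a title/caption — outside the diegesis by definition → non-diegetic.
Sound (4): the sea is part of the location's real environment, so diegetic.
Only (4) is diegetic.

4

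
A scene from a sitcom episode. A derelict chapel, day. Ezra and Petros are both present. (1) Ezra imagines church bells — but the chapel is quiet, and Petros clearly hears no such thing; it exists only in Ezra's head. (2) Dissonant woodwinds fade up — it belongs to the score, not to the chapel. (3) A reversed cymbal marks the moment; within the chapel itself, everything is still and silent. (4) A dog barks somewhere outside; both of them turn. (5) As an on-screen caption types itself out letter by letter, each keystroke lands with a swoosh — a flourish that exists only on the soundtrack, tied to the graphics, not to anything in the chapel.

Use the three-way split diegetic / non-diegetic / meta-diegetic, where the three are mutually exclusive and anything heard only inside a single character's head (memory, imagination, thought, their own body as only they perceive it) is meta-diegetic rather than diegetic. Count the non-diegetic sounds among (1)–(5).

3

Sound (1): subjective to Ezra: the chapel is silent and Petros hears nothing, so meta-diegetic.
(2) it has no source in the story world and no character can hear it — it's underscore → non-diegetic.
Sound (3): it's a sound-design accent with no in-world source; no one in the scene can hear it, so non-diegetic.
(4) is diegetic: the sound comes from a dog physically present in the location.
(5) is non-diegetic: sound married to a title/caption — outside the diegesis by definition.
So 3 of the 5 are non-diegetic: (2), (3), (5).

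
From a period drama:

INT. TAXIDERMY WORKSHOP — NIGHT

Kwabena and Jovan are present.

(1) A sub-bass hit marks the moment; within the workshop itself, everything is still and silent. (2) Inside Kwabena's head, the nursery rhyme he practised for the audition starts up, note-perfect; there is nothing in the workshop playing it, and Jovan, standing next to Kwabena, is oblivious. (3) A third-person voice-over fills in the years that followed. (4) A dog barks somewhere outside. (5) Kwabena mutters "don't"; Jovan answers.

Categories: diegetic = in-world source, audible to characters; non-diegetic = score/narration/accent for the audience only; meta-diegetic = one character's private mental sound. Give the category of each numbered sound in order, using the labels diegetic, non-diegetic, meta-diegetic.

(1) is non-diegetic: nothing in the scene produces it; it's an accent added for the audience.
Sound (2): it lives in Kwabena's subjectivity, not in the workshop, so meta-diegetic.
(3) the narrator exists outside the story world, addressing only the audience → non-diegetic.
(4) is diegetic: an in-world source (a dog); characters could hear it.
(5) is diegetic: on-screen dialogue — Kwabena speaks and Jovan is there to hear.

non-diegetic, meta-diegetic, non-diegetic, diegetic, diegetic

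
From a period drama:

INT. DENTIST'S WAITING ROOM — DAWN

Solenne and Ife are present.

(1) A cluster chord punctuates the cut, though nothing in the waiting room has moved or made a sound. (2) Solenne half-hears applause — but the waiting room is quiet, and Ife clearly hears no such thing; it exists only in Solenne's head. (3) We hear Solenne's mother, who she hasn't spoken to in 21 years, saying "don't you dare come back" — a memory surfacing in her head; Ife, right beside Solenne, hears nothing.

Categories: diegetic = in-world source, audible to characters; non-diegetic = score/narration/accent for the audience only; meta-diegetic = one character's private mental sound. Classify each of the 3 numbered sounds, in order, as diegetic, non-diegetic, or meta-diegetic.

non-diegetic, meta-diegetic, meta-diegetic

(1) is non-diegetic: an editorial stinger — it belongs to the cut, not the story world.
Sound (2): subjective to Solenne: the waiting room is silent and Ife hears nothing, so meta-diegetic.
Sound (3): it's Solenne's recollection rendered as sound; the other character can't hear it, so meta-diegetic.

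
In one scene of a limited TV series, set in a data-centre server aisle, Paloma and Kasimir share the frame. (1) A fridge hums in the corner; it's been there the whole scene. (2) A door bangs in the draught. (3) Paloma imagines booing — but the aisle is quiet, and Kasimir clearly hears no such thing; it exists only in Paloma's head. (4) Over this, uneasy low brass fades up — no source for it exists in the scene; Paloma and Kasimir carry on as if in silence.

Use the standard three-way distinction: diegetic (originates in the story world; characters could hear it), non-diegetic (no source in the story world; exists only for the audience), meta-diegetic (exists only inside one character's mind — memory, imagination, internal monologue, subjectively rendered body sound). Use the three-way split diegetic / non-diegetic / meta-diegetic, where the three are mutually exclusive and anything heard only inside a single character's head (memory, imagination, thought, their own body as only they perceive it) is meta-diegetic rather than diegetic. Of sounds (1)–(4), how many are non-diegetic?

1

Sound (1): ambient/room sound belonging to the story's physical space, so diegetic.
(2) an in-world source (a door); characters could hear it → diegetic.
(3) Paloma alone 'hears' it — an imagined sound, not present in the space → meta-diegetic.
Sound (4): it has no source in the story world and no character can hear it — it's underscore, so non-diegetic.
Non-diegetic: (4) — that's 1.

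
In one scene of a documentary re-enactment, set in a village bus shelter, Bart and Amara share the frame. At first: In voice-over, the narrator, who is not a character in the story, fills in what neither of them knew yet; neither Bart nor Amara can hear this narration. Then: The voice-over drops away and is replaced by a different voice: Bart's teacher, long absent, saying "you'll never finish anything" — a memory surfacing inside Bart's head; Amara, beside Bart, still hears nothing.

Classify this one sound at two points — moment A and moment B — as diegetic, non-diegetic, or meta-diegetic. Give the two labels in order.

Moment A: the external narrator addresses only the audience — outside the story world → non-diegetic.
Moment B: the replacement voice is a memory inside Bart's mind specifically → meta-diegetic.

non-diegetic, meta-diegetic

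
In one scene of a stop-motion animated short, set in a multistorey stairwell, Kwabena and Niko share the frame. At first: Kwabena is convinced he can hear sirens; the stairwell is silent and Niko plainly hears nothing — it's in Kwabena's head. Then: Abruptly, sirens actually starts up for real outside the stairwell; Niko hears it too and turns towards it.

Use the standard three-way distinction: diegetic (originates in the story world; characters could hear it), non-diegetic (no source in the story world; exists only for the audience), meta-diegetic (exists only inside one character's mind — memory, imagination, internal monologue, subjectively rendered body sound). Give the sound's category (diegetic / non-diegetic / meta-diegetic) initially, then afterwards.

meta-diegetic, diegetic

Initially: only Kwabena 'hears' it — imagined, in his mind → meta-diegetic.
Afterwards: now there's a real external source and Niko hears it too — in the story world → diegetic.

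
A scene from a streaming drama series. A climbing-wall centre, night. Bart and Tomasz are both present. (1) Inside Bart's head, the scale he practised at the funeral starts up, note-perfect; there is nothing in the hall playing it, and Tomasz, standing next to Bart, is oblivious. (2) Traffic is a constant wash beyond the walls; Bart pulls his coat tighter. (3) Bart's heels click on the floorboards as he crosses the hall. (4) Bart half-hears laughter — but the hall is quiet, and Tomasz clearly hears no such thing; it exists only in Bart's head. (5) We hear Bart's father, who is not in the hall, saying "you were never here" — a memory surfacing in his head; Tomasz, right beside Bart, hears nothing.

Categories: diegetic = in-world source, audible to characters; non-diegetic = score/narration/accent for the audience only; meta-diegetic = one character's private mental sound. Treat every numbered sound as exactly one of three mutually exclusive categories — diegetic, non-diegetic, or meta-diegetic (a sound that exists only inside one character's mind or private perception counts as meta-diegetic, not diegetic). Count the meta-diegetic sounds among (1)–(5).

(1) it lives in Bart's subjectivity, not in the hall → meta-diegetic.
(2) ambient/room sound belonging to the story's physical space → diegetic.
(3) is diegetic: it's the physical sound of Bart moving in the space.
Sound (4): subjective to Bart: the hall is silent and Tomasz hears nothing, so meta-diegetic.
(5) it's Bart's recollection rendered as sound; the other character can't hear it → meta-diegetic.
Meta-diegetic: (1), (4), (5) — that's 3.

3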